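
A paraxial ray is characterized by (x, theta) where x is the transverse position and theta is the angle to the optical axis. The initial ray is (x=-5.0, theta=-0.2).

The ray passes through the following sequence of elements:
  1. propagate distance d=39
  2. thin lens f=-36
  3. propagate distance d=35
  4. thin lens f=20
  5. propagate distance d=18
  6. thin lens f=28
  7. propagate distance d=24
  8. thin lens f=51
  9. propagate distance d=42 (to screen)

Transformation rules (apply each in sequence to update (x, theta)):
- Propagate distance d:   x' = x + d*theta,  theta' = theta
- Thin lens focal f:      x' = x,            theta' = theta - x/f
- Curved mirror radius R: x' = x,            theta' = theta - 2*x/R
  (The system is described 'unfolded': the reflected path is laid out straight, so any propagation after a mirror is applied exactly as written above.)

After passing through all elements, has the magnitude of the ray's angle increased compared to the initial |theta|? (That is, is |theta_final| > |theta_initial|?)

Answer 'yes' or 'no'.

Initial: x=-5.0000 theta=-0.2000
After 1 (propagate distance d=39): x=-12.8000 theta=-0.2000
After 2 (thin lens f=-36): x=-12.8000 theta=-5/9 (≈-0.5556)
After 3 (propagate distance d=35): x=-1451/45 (≈-32.2444) theta=-5/9 (≈-0.5556)
After 4 (thin lens f=20): x=-1451/45 (≈-32.2444) theta=317/300 (≈1.0567)
After 5 (propagate distance d=18): x=-5951/450 (≈-13.2244) theta=317/300 (≈1.0567)
After 6 (thin lens f=28): x=-5951/450 (≈-13.2244) theta=3853/2520 (≈1.5290)
After 7 (propagate distance d=24): x=73933/3150 (≈23.4708) theta=3853/2520 (≈1.5290)
After 8 (thin lens f=51): x=73933/3150 (≈23.4708) theta=40399/37800 (≈1.0688)
After 9 (propagate distance d=42 (to screen)): x=47851/700 (≈68.3586) theta=40399/37800 (≈1.0688)
|theta_initial|=0.2000 |theta_final|=40399/37800 (≈1.0688) -> increased

Answer: yes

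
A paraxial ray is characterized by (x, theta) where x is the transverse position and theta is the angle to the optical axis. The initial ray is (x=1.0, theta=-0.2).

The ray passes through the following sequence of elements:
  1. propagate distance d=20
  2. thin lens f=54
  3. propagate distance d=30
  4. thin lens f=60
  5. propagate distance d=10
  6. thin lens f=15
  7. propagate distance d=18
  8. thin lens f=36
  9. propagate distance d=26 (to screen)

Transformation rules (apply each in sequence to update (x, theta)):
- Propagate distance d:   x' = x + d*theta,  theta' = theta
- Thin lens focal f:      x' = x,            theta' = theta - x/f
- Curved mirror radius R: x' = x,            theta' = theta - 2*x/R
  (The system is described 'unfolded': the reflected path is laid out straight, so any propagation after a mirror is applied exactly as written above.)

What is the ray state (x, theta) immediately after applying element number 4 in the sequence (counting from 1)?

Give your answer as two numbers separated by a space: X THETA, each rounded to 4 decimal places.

Answer: -7.3333 -0.0222

Derivation:
Initial: x=1.0000 theta=-0.2000
After 1 (propagate distance d=20): x=-3.0000 theta=-0.2000
After 2 (thin lens f=54): x=-3.0000 theta=-13/90 (≈-0.1444)
After 3 (propagate distance d=30): x=-22/3 (≈-7.3333) theta=-13/90 (≈-0.1444)
After 4 (thin lens f=60): x=-22/3 (≈-7.3333) theta=-1/45 (≈-0.0222)
Rounded to 4 decimal places: x = -7.3333, theta = -0.0222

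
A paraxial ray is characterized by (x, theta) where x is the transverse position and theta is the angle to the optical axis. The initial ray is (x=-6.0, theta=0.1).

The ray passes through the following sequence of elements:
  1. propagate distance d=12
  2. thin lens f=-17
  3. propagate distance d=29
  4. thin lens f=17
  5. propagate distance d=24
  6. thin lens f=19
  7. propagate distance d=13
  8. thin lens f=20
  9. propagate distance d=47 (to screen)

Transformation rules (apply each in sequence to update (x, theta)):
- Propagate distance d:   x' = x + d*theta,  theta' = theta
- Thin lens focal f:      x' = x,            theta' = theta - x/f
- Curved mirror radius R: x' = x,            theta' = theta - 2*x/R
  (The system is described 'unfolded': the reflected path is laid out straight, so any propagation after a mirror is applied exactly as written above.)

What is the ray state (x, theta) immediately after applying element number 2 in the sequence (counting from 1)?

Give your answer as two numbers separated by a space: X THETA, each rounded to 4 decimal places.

Initial: x=-6.0000 theta=0.1000
After 1 (propagate distance d=12): x=-4.8000 theta=0.1000
After 2 (thin lens f=-17): x=-4.8000 theta=-31/170 (≈-0.1824)
Rounded to 4 decimal places: x = -4.8000, theta = -0.1824

Answer: -4.8000 -0.1824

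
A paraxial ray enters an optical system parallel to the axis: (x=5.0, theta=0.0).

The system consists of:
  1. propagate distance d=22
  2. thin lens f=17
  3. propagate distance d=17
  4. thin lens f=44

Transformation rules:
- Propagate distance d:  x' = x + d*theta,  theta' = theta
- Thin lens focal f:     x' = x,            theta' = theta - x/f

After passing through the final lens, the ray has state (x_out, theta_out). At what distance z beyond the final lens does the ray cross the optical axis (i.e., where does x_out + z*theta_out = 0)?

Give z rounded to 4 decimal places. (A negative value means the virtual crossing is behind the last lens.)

Initial: x=5.0000 theta=0.0000
After 1 (propagate distance d=22): x=5.0000 theta=0.0000
After 2 (thin lens f=17): x=5.0000 theta=-5/17 (≈-0.2941)
After 3 (propagate distance d=17): x=0.0000 theta=-5/17 (≈-0.2941)
After 4 (thin lens f=44): x=0.0000 theta=-5/17 (≈-0.2941)
z_focus = -x_out/theta_out = -(0.0000)/(-5/17) = 0.0000
Rounded to 4 decimal places: z = 0.0000

Answer: 0.0000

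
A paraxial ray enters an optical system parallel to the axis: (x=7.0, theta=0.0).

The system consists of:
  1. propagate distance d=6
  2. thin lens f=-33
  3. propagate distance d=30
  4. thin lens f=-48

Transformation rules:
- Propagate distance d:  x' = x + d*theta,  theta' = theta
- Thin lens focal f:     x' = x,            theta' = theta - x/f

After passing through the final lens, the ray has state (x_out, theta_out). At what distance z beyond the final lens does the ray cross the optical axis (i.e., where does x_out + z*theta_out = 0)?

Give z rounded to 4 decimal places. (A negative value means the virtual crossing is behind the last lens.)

Initial: x=7.0000 theta=0.0000
After 1 (propagate distance d=6): x=7.0000 theta=0.0000
After 2 (thin lens f=-33): x=7.0000 theta=7/33 (≈0.2121)
After 3 (propagate distance d=30): x=147/11 (≈13.3636) theta=7/33 (≈0.2121)
After 4 (thin lens f=-48): x=147/11 (≈13.3636) theta=259/528 (≈0.4905)
z_focus = -x_out/theta_out = -(147/11)/(259/528) = -1008/37 ≈ -27.2432
Rounded to 4 decimal places: z = -27.2432

Answer: -27.2432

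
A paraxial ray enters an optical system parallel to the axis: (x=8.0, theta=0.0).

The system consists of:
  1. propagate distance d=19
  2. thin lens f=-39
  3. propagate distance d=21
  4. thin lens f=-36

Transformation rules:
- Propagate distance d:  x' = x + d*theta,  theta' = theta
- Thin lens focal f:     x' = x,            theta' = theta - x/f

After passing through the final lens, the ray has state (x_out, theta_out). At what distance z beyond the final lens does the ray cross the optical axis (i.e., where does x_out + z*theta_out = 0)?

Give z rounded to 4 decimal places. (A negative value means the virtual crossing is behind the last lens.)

Initial: x=8.0000 theta=0.0000
After 1 (propagate distance d=19): x=8.0000 theta=0.0000
After 2 (thin lens f=-39): x=8.0000 theta=8/39 (≈0.2051)
After 3 (propagate distance d=21): x=160/13 (≈12.3077) theta=8/39 (≈0.2051)
After 4 (thin lens f=-36): x=160/13 (≈12.3077) theta=64/117 (≈0.5470)
z_focus = -x_out/theta_out = -(160/13)/(64/117) = -22.5000
Rounded to 4 decimal places: z = -22.5000

Answer: -22.5000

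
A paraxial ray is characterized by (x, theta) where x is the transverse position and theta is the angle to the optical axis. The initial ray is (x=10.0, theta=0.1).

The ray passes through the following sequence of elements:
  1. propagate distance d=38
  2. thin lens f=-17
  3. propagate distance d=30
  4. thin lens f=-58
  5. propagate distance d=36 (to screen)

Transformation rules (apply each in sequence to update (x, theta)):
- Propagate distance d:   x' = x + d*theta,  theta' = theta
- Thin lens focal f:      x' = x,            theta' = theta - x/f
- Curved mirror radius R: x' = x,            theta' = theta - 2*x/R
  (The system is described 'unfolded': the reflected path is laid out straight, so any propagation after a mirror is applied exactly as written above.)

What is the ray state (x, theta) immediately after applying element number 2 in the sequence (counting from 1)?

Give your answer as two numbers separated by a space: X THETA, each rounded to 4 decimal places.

Initial: x=10.0000 theta=0.1000
After 1 (propagate distance d=38): x=13.8000 theta=0.1000
After 2 (thin lens f=-17): x=13.8000 theta=31/34 (≈0.9118)
Rounded to 4 decimal places: x = 13.8000, theta = 0.9118

Answer: 13.8000 0.9118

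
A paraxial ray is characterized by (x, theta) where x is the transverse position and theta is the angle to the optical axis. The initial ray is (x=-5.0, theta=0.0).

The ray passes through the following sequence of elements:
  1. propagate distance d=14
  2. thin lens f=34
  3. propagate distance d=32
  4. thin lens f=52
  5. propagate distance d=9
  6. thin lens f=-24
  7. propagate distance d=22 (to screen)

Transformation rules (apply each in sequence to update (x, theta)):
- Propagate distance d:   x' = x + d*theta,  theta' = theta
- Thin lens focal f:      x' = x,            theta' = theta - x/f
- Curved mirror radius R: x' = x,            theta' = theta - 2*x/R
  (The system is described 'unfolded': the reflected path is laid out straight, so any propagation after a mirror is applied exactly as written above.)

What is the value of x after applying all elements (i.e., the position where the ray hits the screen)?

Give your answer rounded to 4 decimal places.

Answer: 5.4303

Derivation:
Initial: x=-5.0000 theta=0.0000
After 1 (propagate distance d=14): x=-5.0000 theta=0.0000
After 2 (thin lens f=34): x=-5.0000 theta=5/34 (≈0.1471)
After 3 (propagate distance d=32): x=-5/17 (≈-0.2941) theta=5/34 (≈0.1471)
After 4 (thin lens f=52): x=-5/17 (≈-0.2941) theta=135/884 (≈0.1527)
After 5 (propagate distance d=9): x=955/884 (≈1.0803) theta=135/884 (≈0.1527)
After 6 (thin lens f=-24): x=955/884 (≈1.0803) theta=4195/21216 (≈0.1977)
After 7 (propagate distance d=22 (to screen)): x=57605/10608 (≈5.4303) theta=4195/21216 (≈0.1977)
Rounded to 4 decimal places: x = 5.4303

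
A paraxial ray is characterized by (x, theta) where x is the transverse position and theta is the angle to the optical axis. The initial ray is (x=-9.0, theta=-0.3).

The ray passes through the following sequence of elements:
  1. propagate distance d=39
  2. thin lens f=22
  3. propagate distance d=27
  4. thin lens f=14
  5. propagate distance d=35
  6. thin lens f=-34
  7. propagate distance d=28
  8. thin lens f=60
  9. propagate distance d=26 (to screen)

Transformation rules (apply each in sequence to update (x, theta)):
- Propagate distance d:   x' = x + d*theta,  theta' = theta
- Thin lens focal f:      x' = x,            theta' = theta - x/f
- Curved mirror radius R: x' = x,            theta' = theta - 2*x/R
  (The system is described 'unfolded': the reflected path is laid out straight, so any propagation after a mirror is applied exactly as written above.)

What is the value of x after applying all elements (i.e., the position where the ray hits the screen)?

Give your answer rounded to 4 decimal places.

Answer: 86.4778

Derivation:
Initial: x=-9.0000 theta=-0.3000
After 1 (propagate distance d=39): x=-20.7000 theta=-0.3000
After 2 (thin lens f=22): x=-20.7000 theta=141/220 (≈0.6409)
After 3 (propagate distance d=27): x=-747/220 (≈-3.3955) theta=141/220 (≈0.6409)
After 4 (thin lens f=14): x=-747/220 (≈-3.3955) theta=2721/3080 (≈0.8834)
After 5 (propagate distance d=35): x=27.5250 theta=2721/3080 (≈0.8834)
After 6 (thin lens f=-34): x=27.5250 theta=177291/104720 (≈1.6930)
After 7 (propagate distance d=28): x=560469/7480 (≈74.9290) theta=177291/104720 (≈1.6930)
After 8 (thin lens f=60): x=560469/7480 (≈74.9290) theta=465149/1047200 (≈0.4442)
After 9 (propagate distance d=26 (to screen)): x=45279767/523600 (≈86.4778) theta=465149/1047200 (≈0.4442)
Rounded to 4 decimal places: x = 86.4778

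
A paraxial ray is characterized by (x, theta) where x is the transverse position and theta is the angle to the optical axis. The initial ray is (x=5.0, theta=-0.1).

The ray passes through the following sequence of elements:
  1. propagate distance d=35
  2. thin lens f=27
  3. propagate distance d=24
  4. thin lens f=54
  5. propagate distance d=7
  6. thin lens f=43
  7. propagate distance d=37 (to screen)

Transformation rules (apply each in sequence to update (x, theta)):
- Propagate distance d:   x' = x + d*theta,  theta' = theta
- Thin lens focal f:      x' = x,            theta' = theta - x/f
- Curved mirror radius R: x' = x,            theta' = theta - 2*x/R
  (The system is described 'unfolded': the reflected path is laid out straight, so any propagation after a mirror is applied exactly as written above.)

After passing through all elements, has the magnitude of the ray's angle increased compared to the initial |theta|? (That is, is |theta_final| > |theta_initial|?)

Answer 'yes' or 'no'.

Initial: x=5.0000 theta=-0.1000
After 1 (propagate distance d=35): x=1.5000 theta=-0.1000
After 2 (thin lens f=27): x=1.5000 theta=-7/45 (≈-0.1556)
After 3 (propagate distance d=24): x=-67/30 (≈-2.2333) theta=-7/45 (≈-0.1556)
After 4 (thin lens f=54): x=-67/30 (≈-2.2333) theta=-37/324 (≈-0.1142)
After 5 (propagate distance d=7): x=-4913/1620 (≈-3.0327) theta=-37/324 (≈-0.1142)
After 6 (thin lens f=43): x=-4913/1620 (≈-3.0327) theta=-169/3870 (≈-0.0437)
After 7 (propagate distance d=37 (to screen)): x=-323813/69660 (≈-4.6485) theta=-169/3870 (≈-0.0437)
|theta_initial|=0.1000 |theta_final|=169/3870 (≈0.0437) -> not increased

Answer: no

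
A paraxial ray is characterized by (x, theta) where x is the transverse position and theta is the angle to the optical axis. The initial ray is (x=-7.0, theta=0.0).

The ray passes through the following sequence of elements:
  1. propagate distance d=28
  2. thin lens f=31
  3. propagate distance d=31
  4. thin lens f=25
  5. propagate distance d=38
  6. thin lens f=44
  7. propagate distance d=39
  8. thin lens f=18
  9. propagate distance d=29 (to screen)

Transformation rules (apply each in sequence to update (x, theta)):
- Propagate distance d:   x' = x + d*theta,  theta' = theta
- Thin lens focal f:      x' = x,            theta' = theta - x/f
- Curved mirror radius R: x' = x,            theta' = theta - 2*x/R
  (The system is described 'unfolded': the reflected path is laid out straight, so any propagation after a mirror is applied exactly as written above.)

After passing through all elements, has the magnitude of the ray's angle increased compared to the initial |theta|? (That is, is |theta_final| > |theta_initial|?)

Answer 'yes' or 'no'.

Answer: yes

Derivation:
Initial: x=-7.0000 theta=0.0000
After 1 (propagate distance d=28): x=-7.0000 theta=0.0000
After 2 (thin lens f=31): x=-7.0000 theta=7/31 (≈0.2258)
After 3 (propagate distance d=31): x=0.0000 theta=7/31 (≈0.2258)
After 4 (thin lens f=25): x=0.0000 theta=7/31 (≈0.2258)
After 5 (propagate distance d=38): x=266/31 (≈8.5806) theta=7/31 (≈0.2258)
After 6 (thin lens f=44): x=266/31 (≈8.5806) theta=21/682 (≈0.0308)
After 7 (propagate distance d=39): x=6671/682 (≈9.7815) theta=21/682 (≈0.0308)
After 8 (thin lens f=18): x=6671/682 (≈9.7815) theta=-203/396 (≈-0.5126)
After 9 (propagate distance d=29 (to screen)): x=-62419/12276 (≈-5.0846) theta=-203/396 (≈-0.5126)
|theta_initial|=0.0000 |theta_final|=203/396 (≈0.5126) -> increased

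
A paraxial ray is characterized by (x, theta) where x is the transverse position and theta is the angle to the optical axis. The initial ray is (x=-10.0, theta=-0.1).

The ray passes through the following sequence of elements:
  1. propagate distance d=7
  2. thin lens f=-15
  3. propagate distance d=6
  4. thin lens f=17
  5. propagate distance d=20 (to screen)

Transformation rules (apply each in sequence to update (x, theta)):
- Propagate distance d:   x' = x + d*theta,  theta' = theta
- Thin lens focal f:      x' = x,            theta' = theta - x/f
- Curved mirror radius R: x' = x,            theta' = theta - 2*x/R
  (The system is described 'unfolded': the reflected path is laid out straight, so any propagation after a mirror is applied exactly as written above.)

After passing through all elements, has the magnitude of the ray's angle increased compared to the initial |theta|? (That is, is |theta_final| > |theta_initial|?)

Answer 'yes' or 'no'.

Initial: x=-10.0000 theta=-0.1000
After 1 (propagate distance d=7): x=-10.7000 theta=-0.1000
After 2 (thin lens f=-15): x=-10.7000 theta=-61/75 (≈-0.8133)
After 3 (propagate distance d=6): x=-15.5800 theta=-61/75 (≈-0.8133)
After 4 (thin lens f=17): x=-15.5800 theta=263/2550 (≈0.1031)
After 5 (propagate distance d=20 (to screen)): x=-34469/2550 (≈-13.5173) theta=263/2550 (≈0.1031)
|theta_initial|=0.1000 |theta_final|=263/2550 (≈0.1031) -> increased

Answer: yes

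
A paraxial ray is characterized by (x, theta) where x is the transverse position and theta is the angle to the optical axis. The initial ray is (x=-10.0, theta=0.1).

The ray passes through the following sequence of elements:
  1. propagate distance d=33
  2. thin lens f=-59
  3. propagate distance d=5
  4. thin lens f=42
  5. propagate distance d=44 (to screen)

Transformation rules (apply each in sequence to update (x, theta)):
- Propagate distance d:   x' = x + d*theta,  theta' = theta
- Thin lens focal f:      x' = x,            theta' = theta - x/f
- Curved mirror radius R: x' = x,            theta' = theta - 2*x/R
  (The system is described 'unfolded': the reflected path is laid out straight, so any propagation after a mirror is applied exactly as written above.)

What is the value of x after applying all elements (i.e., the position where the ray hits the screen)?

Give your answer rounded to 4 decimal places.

Initial: x=-10.0000 theta=0.1000
After 1 (propagate distance d=33): x=-6.7000 theta=0.1000
After 2 (thin lens f=-59): x=-6.7000 theta=-4/295 (≈-0.0136)
After 3 (propagate distance d=5): x=-3993/590 (≈-6.7678) theta=-4/295 (≈-0.0136)
After 4 (thin lens f=42): x=-3993/590 (≈-6.7678) theta=1219/8260 (≈0.1476)
After 5 (propagate distance d=44 (to screen)): x=-1133/4130 (≈-0.2743) theta=1219/8260 (≈0.1476)
Rounded to 4 decimal places: x = -0.2743

Answer: -0.2743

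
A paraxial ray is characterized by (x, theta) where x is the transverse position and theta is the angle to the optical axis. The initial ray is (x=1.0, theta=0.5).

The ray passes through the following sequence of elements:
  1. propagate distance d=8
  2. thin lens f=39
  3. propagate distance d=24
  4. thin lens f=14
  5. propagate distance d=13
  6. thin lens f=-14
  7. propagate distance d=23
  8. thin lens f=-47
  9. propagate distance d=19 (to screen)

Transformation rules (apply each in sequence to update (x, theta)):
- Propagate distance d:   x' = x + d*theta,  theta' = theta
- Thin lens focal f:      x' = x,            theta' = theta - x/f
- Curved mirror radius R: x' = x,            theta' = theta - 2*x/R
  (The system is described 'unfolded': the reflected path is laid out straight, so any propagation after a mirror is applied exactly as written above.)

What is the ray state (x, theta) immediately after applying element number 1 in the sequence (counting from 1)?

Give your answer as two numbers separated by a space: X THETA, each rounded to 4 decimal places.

Answer: 5.0000 0.5000

Derivation:
Initial: x=1.0000 theta=0.5000
After 1 (propagate distance d=8): x=5.0000 theta=0.5000
Rounded to 4 decimal places: x = 5.0000, theta = 0.5000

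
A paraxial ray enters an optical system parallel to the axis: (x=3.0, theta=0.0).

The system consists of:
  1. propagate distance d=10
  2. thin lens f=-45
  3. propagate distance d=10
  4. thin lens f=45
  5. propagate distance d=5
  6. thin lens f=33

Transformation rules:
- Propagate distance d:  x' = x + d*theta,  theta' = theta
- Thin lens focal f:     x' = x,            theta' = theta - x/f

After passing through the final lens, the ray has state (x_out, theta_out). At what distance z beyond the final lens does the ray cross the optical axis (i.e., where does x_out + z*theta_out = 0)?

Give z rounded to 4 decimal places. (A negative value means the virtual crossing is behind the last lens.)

Answer: 29.0472

Derivation:
Initial: x=3.0000 theta=0.0000
After 1 (propagate distance d=10): x=3.0000 theta=0.0000
After 2 (thin lens f=-45): x=3.0000 theta=1/15 (≈0.0667)
After 3 (propagate distance d=10): x=11/3 (≈3.6667) theta=1/15 (≈0.0667)
After 4 (thin lens f=45): x=11/3 (≈3.6667) theta=-2/135 (≈-0.0148)
After 5 (propagate distance d=5): x=97/27 (≈3.5926) theta=-2/135 (≈-0.0148)
After 6 (thin lens f=33): x=97/27 (≈3.5926) theta=-551/4455 (≈-0.1237)
z_focus = -x_out/theta_out = -(97/27)/(-551/4455) = 16005/551 ≈ 29.0472
Rounded to 4 decimal places: z = 29.0472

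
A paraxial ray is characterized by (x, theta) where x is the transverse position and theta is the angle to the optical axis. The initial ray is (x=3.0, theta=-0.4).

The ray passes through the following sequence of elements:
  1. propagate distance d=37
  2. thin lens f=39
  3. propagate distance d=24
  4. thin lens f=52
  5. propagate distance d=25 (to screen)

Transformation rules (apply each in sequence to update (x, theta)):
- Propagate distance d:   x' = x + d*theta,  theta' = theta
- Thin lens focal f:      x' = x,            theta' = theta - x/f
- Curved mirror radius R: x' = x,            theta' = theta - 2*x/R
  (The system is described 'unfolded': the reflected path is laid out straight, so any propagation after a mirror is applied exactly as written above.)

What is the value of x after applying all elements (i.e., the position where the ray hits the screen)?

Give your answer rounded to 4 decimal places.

Initial: x=3.0000 theta=-0.4000
After 1 (propagate distance d=37): x=-11.8000 theta=-0.4000
After 2 (thin lens f=39): x=-11.8000 theta=-19/195 (≈-0.0974)
After 3 (propagate distance d=24): x=-919/65 (≈-14.1385) theta=-19/195 (≈-0.0974)
After 4 (thin lens f=52): x=-919/65 (≈-14.1385) theta=1769/10140 (≈0.1745)
After 5 (propagate distance d=25 (to screen)): x=-99139/10140 (≈-9.7770) theta=1769/10140 (≈0.1745)
Rounded to 4 decimal places: x = -9.7770

Answer: -9.7770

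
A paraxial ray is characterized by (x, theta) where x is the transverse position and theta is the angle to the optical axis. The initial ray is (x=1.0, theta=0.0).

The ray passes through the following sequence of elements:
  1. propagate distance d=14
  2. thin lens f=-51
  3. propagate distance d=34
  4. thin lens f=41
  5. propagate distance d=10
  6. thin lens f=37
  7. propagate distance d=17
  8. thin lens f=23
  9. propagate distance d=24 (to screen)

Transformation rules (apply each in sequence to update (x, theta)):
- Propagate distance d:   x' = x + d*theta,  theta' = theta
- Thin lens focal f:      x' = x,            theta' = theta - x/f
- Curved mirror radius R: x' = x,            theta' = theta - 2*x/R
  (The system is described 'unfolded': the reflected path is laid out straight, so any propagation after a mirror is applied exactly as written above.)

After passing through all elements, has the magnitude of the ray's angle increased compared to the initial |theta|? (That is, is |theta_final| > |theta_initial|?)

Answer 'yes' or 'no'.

Initial: x=1.0000 theta=0.0000
After 1 (propagate distance d=14): x=1.0000 theta=0.0000
After 2 (thin lens f=-51): x=1.0000 theta=1/51 (≈0.0196)
After 3 (propagate distance d=34): x=5/3 (≈1.6667) theta=1/51 (≈0.0196)
After 4 (thin lens f=41): x=5/3 (≈1.6667) theta=-44/2091 (≈-0.0210)
After 5 (propagate distance d=10): x=1015/697 (≈1.4562) theta=-44/2091 (≈-0.0210)
After 6 (thin lens f=37): x=1015/697 (≈1.4562) theta=-4673/77367 (≈-0.0604)
After 7 (propagate distance d=17): x=33224/77367 (≈0.4294) theta=-4673/77367 (≈-0.0604)
After 8 (thin lens f=23): x=33224/77367 (≈0.4294) theta=-46901/593147 (≈-0.0791)
After 9 (propagate distance d=24 (to screen)): x=-2612720/1779441 (≈-1.4683) theta=-46901/593147 (≈-0.0791)
|theta_initial|=0.0000 |theta_final|=46901/593147 (≈0.0791) -> increased

Answer: yes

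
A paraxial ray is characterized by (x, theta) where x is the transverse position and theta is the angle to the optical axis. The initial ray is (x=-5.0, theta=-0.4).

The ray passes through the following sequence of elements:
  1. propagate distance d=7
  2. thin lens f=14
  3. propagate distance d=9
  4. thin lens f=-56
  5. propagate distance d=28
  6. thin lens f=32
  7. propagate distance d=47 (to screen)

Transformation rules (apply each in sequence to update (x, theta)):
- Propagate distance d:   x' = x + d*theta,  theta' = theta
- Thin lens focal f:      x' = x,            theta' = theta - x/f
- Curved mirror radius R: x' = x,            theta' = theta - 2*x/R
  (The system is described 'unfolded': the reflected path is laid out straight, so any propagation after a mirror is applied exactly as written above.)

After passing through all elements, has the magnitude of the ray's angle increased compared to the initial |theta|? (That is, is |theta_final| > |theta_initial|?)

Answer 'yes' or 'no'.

Initial: x=-5.0000 theta=-0.4000
After 1 (propagate distance d=7): x=-7.8000 theta=-0.4000
After 2 (thin lens f=14): x=-7.8000 theta=11/70 (≈0.1571)
After 3 (propagate distance d=9): x=-447/70 (≈-6.3857) theta=11/70 (≈0.1571)
After 4 (thin lens f=-56): x=-447/70 (≈-6.3857) theta=169/3920 (≈0.0431)
After 5 (propagate distance d=28): x=-145/28 (≈-5.1786) theta=169/3920 (≈0.0431)
After 6 (thin lens f=32): x=-145/28 (≈-5.1786) theta=6427/31360 (≈0.2049)
After 7 (propagate distance d=47 (to screen)): x=139669/31360 (≈4.4537) theta=6427/31360 (≈0.2049)
|theta_initial|=0.4000 |theta_final|=6427/31360 (≈0.2049) -> not increased

Answer: no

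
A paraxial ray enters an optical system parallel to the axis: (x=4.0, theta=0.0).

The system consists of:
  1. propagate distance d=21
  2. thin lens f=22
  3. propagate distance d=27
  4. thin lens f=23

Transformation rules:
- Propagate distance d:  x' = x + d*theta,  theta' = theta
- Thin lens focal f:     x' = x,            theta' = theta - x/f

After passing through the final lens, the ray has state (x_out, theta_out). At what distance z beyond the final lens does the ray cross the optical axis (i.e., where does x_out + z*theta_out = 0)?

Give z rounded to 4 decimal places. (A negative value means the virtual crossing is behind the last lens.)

Initial: x=4.0000 theta=0.0000
After 1 (propagate distance d=21): x=4.0000 theta=0.0000
After 2 (thin lens f=22): x=4.0000 theta=-2/11 (≈-0.1818)
After 3 (propagate distance d=27): x=-10/11 (≈-0.9091) theta=-2/11 (≈-0.1818)
After 4 (thin lens f=23): x=-10/11 (≈-0.9091) theta=-36/253 (≈-0.1423)
z_focus = -x_out/theta_out = -(-10/11)/(-36/253) = -115/18 ≈ -6.3889
Rounded to 4 decimal places: z = -6.3889

Answer: -6.3889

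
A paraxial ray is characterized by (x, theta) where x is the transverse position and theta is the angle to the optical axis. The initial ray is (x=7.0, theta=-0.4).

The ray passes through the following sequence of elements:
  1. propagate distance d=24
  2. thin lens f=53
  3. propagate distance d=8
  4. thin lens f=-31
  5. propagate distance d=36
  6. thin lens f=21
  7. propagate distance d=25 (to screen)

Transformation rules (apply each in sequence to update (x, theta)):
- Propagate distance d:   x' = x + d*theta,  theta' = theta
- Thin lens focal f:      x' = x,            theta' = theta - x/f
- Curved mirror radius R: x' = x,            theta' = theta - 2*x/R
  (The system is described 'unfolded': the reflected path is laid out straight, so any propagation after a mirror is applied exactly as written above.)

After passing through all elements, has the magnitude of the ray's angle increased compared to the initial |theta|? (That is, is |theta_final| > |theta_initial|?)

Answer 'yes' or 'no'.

Initial: x=7.0000 theta=-0.4000
After 1 (propagate distance d=24): x=-2.6000 theta=-0.4000
After 2 (thin lens f=53): x=-2.6000 theta=-93/265 (≈-0.3509)
After 3 (propagate distance d=8): x=-1433/265 (≈-5.4075) theta=-93/265 (≈-0.3509)
After 4 (thin lens f=-31): x=-1433/265 (≈-5.4075) theta=-4316/8215 (≈-0.5254)
After 5 (propagate distance d=36): x=-199799/8215 (≈-24.3212) theta=-4316/8215 (≈-0.5254)
After 6 (thin lens f=21): x=-199799/8215 (≈-24.3212) theta=109163/172515 (≈0.6328)
After 7 (propagate distance d=25 (to screen)): x=-1466704/172515 (≈-8.5019) theta=109163/172515 (≈0.6328)
|theta_initial|=0.4000 |theta_final|=109163/172515 (≈0.6328) -> increased

Answer: yes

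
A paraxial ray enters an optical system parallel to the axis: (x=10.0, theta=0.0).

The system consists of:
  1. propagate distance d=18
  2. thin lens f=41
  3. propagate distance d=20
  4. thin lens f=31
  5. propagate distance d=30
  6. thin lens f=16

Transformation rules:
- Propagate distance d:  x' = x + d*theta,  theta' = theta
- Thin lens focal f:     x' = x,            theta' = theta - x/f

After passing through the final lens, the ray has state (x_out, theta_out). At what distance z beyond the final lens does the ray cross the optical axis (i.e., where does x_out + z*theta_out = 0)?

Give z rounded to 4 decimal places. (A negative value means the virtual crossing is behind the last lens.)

Initial: x=10.0000 theta=0.0000
After 1 (propagate distance d=18): x=10.0000 theta=0.0000
After 2 (thin lens f=41): x=10.0000 theta=-10/41 (≈-0.2439)
After 3 (propagate distance d=20): x=210/41 (≈5.1220) theta=-10/41 (≈-0.2439)
After 4 (thin lens f=31): x=210/41 (≈5.1220) theta=-520/1271 (≈-0.4091)
After 5 (propagate distance d=30): x=-9090/1271 (≈-7.1518) theta=-520/1271 (≈-0.4091)
After 6 (thin lens f=16): x=-9090/1271 (≈-7.1518) theta=385/10168 (≈0.0379)
z_focus = -x_out/theta_out = -(-9090/1271)/(385/10168) = 14544/77 ≈ 188.8831
Rounded to 4 decimal places: z = 188.8831

Answer: 188.8831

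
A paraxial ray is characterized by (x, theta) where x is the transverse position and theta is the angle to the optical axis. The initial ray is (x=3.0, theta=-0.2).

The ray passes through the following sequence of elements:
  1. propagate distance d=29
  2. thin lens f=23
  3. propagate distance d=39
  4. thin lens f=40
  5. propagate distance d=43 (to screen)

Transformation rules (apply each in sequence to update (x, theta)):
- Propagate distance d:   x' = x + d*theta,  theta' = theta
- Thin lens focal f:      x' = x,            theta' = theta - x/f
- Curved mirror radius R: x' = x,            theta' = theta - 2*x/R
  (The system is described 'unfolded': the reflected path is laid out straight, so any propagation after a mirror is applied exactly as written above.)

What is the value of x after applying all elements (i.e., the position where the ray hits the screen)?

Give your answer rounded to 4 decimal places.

Initial: x=3.0000 theta=-0.2000
After 1 (propagate distance d=29): x=-2.8000 theta=-0.2000
After 2 (thin lens f=23): x=-2.8000 theta=-9/115 (≈-0.0783)
After 3 (propagate distance d=39): x=-673/115 (≈-5.8522) theta=-9/115 (≈-0.0783)
After 4 (thin lens f=40): x=-673/115 (≈-5.8522) theta=313/4600 (≈0.0680)
After 5 (propagate distance d=43 (to screen)): x=-13461/4600 (≈-2.9263) theta=313/4600 (≈0.0680)
Rounded to 4 decimal places: x = -2.9263

Answer: -2.9263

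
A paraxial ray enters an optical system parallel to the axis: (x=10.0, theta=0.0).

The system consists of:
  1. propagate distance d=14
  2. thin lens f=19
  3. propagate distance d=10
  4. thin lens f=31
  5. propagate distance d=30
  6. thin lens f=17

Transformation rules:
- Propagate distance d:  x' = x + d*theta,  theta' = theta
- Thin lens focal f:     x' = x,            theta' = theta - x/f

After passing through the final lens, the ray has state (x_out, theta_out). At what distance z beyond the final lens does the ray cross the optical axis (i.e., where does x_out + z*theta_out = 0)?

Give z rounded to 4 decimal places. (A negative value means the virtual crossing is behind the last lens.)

Initial: x=10.0000 theta=0.0000
After 1 (propagate distance d=14): x=10.0000 theta=0.0000
After 2 (thin lens f=19): x=10.0000 theta=-10/19 (≈-0.5263)
After 3 (propagate distance d=10): x=90/19 (≈4.7368) theta=-10/19 (≈-0.5263)
After 4 (thin lens f=31): x=90/19 (≈4.7368) theta=-400/589 (≈-0.6791)
After 5 (propagate distance d=30): x=-9210/589 (≈-15.6367) theta=-400/589 (≈-0.6791)
After 6 (thin lens f=17): x=-9210/589 (≈-15.6367) theta=2410/10013 (≈0.2407)
z_focus = -x_out/theta_out = -(-9210/589)/(2410/10013) = 15657/241 ≈ 64.9668
Rounded to 4 decimal places: z = 64.9668

Answer: 64.9668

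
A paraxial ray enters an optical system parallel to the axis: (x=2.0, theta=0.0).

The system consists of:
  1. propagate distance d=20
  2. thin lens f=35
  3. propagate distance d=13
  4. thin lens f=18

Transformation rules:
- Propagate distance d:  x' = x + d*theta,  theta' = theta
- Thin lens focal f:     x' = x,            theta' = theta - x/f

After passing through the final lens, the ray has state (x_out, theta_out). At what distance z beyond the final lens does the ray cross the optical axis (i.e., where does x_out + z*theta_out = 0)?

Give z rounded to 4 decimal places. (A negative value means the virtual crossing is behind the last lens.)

Answer: 9.9000

Derivation:
Initial: x=2.0000 theta=0.0000
After 1 (propagate distance d=20): x=2.0000 theta=0.0000
After 2 (thin lens f=35): x=2.0000 theta=-2/35 (≈-0.0571)
After 3 (propagate distance d=13): x=44/35 (≈1.2571) theta=-2/35 (≈-0.0571)
After 4 (thin lens f=18): x=44/35 (≈1.2571) theta=-8/63 (≈-0.1270)
z_focus = -x_out/theta_out = -(44/35)/(-8/63) = 9.9000
Rounded to 4 decimal places: z = 9.9000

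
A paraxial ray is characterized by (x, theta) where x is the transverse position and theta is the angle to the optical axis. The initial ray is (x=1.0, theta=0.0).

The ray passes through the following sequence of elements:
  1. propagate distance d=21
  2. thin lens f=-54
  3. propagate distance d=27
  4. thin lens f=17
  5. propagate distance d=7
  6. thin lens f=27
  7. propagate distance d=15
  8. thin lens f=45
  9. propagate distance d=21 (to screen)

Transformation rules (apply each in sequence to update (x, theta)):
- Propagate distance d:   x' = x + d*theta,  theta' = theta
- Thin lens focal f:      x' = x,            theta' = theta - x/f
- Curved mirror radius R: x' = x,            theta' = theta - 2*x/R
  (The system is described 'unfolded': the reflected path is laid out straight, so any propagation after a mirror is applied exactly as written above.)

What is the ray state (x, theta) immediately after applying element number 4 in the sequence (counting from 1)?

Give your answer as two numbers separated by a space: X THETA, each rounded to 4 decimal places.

Initial: x=1.0000 theta=0.0000
After 1 (propagate distance d=21): x=1.0000 theta=0.0000
After 2 (thin lens f=-54): x=1.0000 theta=1/54 (≈0.0185)
After 3 (propagate distance d=27): x=1.5000 theta=1/54 (≈0.0185)
After 4 (thin lens f=17): x=1.5000 theta=-32/459 (≈-0.0697)
Rounded to 4 decimal places: x = 1.5000, theta = -0.0697

Answer: 1.5000 -0.0697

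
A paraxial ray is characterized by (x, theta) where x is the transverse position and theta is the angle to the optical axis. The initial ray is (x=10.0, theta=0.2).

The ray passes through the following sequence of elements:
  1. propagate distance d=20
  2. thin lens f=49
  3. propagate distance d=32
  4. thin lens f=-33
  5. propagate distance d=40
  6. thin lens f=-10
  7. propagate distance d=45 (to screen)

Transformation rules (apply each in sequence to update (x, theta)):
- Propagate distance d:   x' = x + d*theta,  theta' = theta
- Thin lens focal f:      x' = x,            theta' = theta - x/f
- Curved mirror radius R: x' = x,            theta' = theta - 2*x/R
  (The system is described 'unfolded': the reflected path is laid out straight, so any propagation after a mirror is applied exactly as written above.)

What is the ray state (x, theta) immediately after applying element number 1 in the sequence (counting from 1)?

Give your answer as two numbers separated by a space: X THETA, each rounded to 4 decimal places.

Answer: 14.0000 0.2000

Derivation:
Initial: x=10.0000 theta=0.2000
After 1 (propagate distance d=20): x=14.0000 theta=0.2000
Rounded to 4 decimal places: x = 14.0000, theta = 0.2000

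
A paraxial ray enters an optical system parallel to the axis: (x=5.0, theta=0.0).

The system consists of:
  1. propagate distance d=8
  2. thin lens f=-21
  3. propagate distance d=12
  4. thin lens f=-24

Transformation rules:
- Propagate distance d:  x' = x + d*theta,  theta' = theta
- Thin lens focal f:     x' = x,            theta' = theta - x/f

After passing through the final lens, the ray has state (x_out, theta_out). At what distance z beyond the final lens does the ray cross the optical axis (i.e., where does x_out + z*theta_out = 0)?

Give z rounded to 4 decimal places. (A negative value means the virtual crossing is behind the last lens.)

Answer: -13.8947

Derivation:
Initial: x=5.0000 theta=0.0000
After 1 (propagate distance d=8): x=5.0000 theta=0.0000
After 2 (thin lens f=-21): x=5.0000 theta=5/21 (≈0.2381)
After 3 (propagate distance d=12): x=55/7 (≈7.8571) theta=5/21 (≈0.2381)
After 4 (thin lens f=-24): x=55/7 (≈7.8571) theta=95/168 (≈0.5655)
z_focus = -x_out/theta_out = -(55/7)/(95/168) = -264/19 ≈ -13.8947
Rounded to 4 decimal places: z = -13.8947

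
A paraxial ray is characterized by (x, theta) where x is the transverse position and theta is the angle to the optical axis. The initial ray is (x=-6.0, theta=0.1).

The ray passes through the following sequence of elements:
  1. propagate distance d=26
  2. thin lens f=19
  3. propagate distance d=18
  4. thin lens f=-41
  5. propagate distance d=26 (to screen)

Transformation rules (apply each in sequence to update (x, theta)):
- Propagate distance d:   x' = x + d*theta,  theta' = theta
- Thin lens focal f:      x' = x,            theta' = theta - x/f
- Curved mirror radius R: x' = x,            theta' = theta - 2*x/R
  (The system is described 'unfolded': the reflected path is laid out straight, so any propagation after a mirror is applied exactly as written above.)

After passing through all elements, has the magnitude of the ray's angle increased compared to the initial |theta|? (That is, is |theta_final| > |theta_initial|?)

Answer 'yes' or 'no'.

Answer: yes

Derivation:
Initial: x=-6.0000 theta=0.1000
After 1 (propagate distance d=26): x=-3.4000 theta=0.1000
After 2 (thin lens f=19): x=-3.4000 theta=53/190 (≈0.2789)
After 3 (propagate distance d=18): x=154/95 (≈1.6211) theta=53/190 (≈0.2789)
After 4 (thin lens f=-41): x=154/95 (≈1.6211) theta=2481/7790 (≈0.3185)
After 5 (propagate distance d=26 (to screen)): x=38567/3895 (≈9.9017) theta=2481/7790 (≈0.3185)
|theta_initial|=0.1000 |theta_final|=2481/7790 (≈0.3185) -> increased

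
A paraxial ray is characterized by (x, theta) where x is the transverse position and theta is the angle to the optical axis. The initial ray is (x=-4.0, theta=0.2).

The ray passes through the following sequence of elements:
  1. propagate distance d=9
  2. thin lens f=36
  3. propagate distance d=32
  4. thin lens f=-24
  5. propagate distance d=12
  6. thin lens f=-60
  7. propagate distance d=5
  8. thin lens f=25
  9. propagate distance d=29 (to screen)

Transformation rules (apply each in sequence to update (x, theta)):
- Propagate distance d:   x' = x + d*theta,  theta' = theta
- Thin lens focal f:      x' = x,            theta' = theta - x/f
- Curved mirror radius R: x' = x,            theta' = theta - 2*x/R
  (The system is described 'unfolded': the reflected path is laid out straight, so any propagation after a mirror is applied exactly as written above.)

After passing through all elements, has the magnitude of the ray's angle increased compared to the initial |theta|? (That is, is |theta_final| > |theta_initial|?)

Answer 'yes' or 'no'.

Initial: x=-4.0000 theta=0.2000
After 1 (propagate distance d=9): x=-2.2000 theta=0.2000
After 2 (thin lens f=36): x=-2.2000 theta=47/180 (≈0.2611)
After 3 (propagate distance d=32): x=277/45 (≈6.1556) theta=47/180 (≈0.2611)
After 4 (thin lens f=-24): x=277/45 (≈6.1556) theta=559/1080 (≈0.5176)
After 5 (propagate distance d=12): x=371/30 (≈12.3667) theta=559/1080 (≈0.5176)
After 6 (thin lens f=-60): x=371/30 (≈12.3667) theta=977/1350 (≈0.7237)
After 7 (propagate distance d=5): x=2158/135 (≈15.9852) theta=977/1350 (≈0.7237)
After 8 (thin lens f=25): x=2158/135 (≈15.9852) theta=569/6750 (≈0.0843)
After 9 (propagate distance d=29 (to screen)): x=41467/2250 (≈18.4298) theta=569/6750 (≈0.0843)
|theta_initial|=0.2000 |theta_final|=569/6750 (≈0.0843) -> not increased

Answer: no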